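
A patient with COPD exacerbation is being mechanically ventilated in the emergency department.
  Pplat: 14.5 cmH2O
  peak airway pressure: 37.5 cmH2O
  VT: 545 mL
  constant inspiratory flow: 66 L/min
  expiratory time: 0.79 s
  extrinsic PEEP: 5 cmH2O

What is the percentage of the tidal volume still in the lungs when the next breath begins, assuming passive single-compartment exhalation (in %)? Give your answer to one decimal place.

Flow: 66 L/min ÷ 60 = 1.1 L/s.
R = (PIP − Pplat)/V̇ = (37.5 − 14.5) / 1.1 = 23.0/1.1 = 20.909 cmH2O·s/L.
C = Vt/(Pplat − PEEP) = 545.0 / (14.5 − 5) = 545.0/9.5 = 57.368 mL/cmH2O.
τ = R × C = 20.909 × 0.05737 L/cmH2O = 1.2 s.
Fraction remaining at end-expiration = e^(−Te/τ) = e^(−0.79/1.2) = 0.5177 → 51.77%.

51.8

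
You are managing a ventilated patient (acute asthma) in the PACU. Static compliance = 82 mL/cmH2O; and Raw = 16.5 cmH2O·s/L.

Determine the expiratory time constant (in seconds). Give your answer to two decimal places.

τ = R × C = 16.5 × 82 mL/cmH2O = 16.5 × 0.082 L/cmH2O = 1.353 s.

1.35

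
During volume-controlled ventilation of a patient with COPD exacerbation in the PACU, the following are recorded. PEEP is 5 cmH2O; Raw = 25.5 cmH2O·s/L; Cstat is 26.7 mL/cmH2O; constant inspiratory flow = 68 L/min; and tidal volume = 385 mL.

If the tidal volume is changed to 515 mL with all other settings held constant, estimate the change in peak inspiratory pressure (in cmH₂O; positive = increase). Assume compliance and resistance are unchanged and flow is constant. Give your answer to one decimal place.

4.9

PIP = Vt/C + R·V̇ + PEEP (constant-flow equation of motion).
Only the elastic term changes: ΔPIP = ΔVt / C = (515 − 385) / 26.7 = 4.869 cmH2O.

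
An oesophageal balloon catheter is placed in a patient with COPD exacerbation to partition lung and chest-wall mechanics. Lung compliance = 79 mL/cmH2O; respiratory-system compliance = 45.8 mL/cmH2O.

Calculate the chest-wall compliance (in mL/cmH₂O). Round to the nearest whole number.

1/Ccw = 1/Crs − 1/CL.
1/Ccw = 1/45.8 − 1/79 = 0.009176.
Ccw = 108.98 mL/cmH2O.

109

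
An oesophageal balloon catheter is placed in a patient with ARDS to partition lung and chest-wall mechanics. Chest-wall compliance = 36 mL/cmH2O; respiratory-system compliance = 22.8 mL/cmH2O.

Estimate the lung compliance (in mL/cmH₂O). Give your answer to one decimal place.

62.2

1/CL = 1/Crs − 1/Ccw.
1/CL = 1/22.8 − 1/36 = 0.01608.
CL = 62.189 mL/cmH2O.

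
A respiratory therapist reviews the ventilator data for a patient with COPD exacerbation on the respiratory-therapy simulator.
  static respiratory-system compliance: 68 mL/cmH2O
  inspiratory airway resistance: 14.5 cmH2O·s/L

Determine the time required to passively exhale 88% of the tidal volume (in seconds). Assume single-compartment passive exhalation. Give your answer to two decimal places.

2.09

τ = R × C = 14.5 × 68 mL/cmH2O = 14.5 × 0.068 L/cmH2O = 0.986 s.
Exhaled fraction f = 1 − e^(−t/τ) → t = −τ·ln(1 − f) = −0.986·ln(0.12) = 2.091 s.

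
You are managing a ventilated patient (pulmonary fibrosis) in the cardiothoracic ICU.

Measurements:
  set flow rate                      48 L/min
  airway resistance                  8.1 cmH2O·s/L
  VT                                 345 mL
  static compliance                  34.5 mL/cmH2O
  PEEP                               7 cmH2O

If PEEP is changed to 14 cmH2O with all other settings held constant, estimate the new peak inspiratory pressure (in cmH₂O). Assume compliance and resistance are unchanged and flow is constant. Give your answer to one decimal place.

Flow: 48 L/min ÷ 60 = 0.8 L/s.
PIP = Vt/C + R·V̇ + PEEP (constant-flow equation of motion).
Only the baseline term changes: ΔPIP = ΔPEEP = 14 − 7 = 7.0 cmH2O.
Original PIP = 345/34.5 + 8.1×0.8 + 7 = 23.48 cmH2O; new PIP = 23.48 + (7.0) = 30.48 cmH2O.

30.5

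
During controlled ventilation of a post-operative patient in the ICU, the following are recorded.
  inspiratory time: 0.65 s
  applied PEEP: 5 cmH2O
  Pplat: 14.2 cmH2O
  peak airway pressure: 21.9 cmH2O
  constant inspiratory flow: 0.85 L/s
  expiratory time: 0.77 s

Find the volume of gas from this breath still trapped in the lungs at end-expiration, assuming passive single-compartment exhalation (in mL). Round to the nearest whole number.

134

Vt = flow × Ti = 0.85 L/s × 0.65 s × 1000 mL/L = 552.5 mL.
R = (PIP − Pplat)/V̇ = (21.9 − 14.2) / 0.85 = 7.7/0.85 = 9.059 cmH2O·s/L.
C = Vt/(Pplat − PEEP) = 552.5 / (14.2 − 5) = 552.5/9.2 = 60.054 mL/cmH2O.
τ = R × C = 9.059 × 0.06005 L/cmH2O = 0.544 s.
Fraction remaining = e^(−Te/τ) = e^(−0.77/0.544) = 0.2428.
Trapped volume = 552.5 × 0.2428 = 134.15 mL.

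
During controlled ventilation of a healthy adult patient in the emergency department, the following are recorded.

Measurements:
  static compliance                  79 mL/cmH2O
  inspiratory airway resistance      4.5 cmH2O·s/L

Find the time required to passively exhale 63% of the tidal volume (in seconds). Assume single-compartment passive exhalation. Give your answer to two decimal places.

τ = R × C = 4.5 × 79 mL/cmH2O = 4.5 × 0.079 L/cmH2O = 0.3555 s.
Exhaled fraction f = 1 − e^(−t/τ) → t = −τ·ln(1 − f) = −0.3555·ln(0.37) = 0.3535 s.

0.35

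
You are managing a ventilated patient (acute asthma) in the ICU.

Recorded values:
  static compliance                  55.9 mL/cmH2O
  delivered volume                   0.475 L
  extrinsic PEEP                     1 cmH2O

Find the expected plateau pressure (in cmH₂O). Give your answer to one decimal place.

9.5

Pplat = PEEP + Vt / Cstat = 1 + 475 / 55.9 = 1 + 8.497 = 9.497 cmH2O.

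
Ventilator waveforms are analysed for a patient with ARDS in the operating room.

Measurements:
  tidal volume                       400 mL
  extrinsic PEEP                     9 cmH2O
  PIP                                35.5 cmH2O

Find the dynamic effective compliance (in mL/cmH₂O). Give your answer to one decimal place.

15.1

Dynamic compliance = Vt / (PIP − PEEP) = 400 / (35.5 − 9) = 400 / 26.5 = 15.094 mL/cmH2O.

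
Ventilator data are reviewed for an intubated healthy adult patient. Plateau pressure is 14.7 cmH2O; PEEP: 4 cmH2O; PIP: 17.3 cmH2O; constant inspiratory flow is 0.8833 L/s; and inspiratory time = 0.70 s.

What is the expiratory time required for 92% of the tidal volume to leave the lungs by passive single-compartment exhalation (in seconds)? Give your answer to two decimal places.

Vt = flow × Ti = 0.8833 L/s × 0.70 s × 1000 mL/L = 618.31 mL.
R = (PIP − Pplat)/V̇ = (17.3 − 14.7) / 0.8833 = 2.6/0.8833 = 2.944 cmH2O·s/L.
C = Vt/(Pplat − PEEP) = 618.31 / (14.7 − 4) = 618.31/10.7 = 57.786 mL/cmH2O.
τ = R × C = 2.944 × 0.05779 L/cmH2O = 0.1701 s.
t = −τ·ln(1 − 0.92) = −0.1701·ln(0.08) = 0.4296 s.

0.43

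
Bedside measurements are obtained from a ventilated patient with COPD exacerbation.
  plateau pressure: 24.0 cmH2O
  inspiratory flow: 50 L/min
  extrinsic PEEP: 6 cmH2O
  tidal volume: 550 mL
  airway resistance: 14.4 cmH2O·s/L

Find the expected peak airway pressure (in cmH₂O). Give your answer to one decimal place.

Flow: 50 L/min ÷ 60 = 0.8333 L/s.
PIP = Pplat + Raw × flow = 24.0 + 14.4 × 0.8333 = 24.0 + 12.0 = 36.0 cmH2O.

36.0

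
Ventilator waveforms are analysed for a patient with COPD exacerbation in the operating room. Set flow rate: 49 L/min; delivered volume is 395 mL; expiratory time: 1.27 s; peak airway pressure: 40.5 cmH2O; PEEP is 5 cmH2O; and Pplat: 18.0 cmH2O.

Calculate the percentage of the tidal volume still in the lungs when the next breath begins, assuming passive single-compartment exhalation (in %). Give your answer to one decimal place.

Flow: 49 L/min ÷ 60 = 0.8167 L/s.
R = (PIP − Pplat)/V̇ = (40.5 − 18.0) / 0.8167 = 22.5/0.8167 = 27.55 cmH2O·s/L.
C = Vt/(Pplat − PEEP) = 395.0 / (18.0 − 5) = 395.0/13.0 = 30.385 mL/cmH2O.
τ = R × C = 27.55 × 0.03039 L/cmH2O = 0.8372 s.
Fraction remaining at end-expiration = e^(−Te/τ) = e^(−1.27/0.8372) = 0.2194 → 21.94%.

21.9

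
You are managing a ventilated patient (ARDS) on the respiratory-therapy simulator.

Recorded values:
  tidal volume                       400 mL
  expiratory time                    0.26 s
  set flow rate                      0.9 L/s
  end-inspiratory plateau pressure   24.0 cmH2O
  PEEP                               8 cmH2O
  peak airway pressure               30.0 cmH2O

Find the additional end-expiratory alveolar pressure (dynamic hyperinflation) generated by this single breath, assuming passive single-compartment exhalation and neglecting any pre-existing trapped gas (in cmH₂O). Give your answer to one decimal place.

3.4

R = (PIP − Pplat)/V̇ = (30.0 − 24.0) / 0.9 = 6.0/0.9 = 6.667 cmH2O·s/L.
C = Vt/(Pplat − PEEP) = 400.0 / (24.0 − 8) = 400.0/16.0 = 25.0 mL/cmH2O.
τ = R × C = 6.667 × 0.025 L/cmH2O = 0.1667 s.
Fraction remaining = e^(−Te/τ) = e^(−0.26/0.1667) = 0.2102; trapped volume = 400.0 × 0.2102 = 84.08 mL.
Additional alveolar pressure from trapping ≈ V_trapped / C = 84.08 / 25.0 = 3.363 cmH2O.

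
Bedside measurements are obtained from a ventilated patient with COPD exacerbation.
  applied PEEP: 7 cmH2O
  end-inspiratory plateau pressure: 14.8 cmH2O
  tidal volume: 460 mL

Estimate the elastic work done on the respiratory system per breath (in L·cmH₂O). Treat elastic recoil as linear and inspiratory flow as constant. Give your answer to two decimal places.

1.79

Elastic work ≈ ½ × (Pplat − PEEP) × Vt = 0.5 × (14.8 − 7) × 0.460 L = 0.5 × 7.8 × 0.460 = 1.794 L·cmH2O.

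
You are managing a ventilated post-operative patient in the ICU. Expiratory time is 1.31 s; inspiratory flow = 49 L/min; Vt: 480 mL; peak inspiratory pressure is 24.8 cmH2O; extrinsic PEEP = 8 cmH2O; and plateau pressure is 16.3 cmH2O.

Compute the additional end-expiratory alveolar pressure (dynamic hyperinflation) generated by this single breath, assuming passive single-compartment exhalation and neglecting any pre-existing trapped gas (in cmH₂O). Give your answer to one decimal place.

Flow: 49 L/min ÷ 60 = 0.8167 L/s.
R = (PIP − Pplat)/V̇ = (24.8 − 16.3) / 0.8167 = 8.5/0.8167 = 10.408 cmH2O·s/L.
C = Vt/(Pplat − PEEP) = 480.0 / (16.3 − 8) = 480.0/8.3 = 57.831 mL/cmH2O.
τ = R × C = 10.408 × 0.05783 L/cmH2O = 0.6019 s.
Fraction remaining = e^(−Te/τ) = e^(−1.31/0.6019) = 0.1134; trapped volume = 480.0 × 0.1134 = 54.432 mL.
Additional alveolar pressure from trapping ≈ V_trapped / C = 54.432 / 57.831 = 0.9412 cmH2O.

0.9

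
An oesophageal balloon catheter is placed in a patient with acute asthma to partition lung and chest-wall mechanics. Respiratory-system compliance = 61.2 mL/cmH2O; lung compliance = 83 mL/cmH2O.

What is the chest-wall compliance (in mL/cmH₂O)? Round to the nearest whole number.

233

1/Ccw = 1/Crs − 1/CL.
1/Ccw = 1/61.2 − 1/83 = 0.004292.
Ccw = 232.99 mL/cmH2O.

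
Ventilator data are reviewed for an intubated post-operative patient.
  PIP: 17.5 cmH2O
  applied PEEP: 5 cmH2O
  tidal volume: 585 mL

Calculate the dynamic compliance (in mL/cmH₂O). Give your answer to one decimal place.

46.8

Dynamic compliance = Vt / (PIP − PEEP) = 585 / (17.5 − 5) = 585 / 12.5 = 46.8 mL/cmH2O.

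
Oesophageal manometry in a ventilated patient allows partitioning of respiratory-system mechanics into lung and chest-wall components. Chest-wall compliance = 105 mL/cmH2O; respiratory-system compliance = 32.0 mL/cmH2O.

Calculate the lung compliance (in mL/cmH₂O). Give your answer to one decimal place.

46.0

1/CL = 1/Crs − 1/Ccw.
1/CL = 1/32.0 − 1/105 = 0.02173.
CL = 46.019 mL/cmH2O.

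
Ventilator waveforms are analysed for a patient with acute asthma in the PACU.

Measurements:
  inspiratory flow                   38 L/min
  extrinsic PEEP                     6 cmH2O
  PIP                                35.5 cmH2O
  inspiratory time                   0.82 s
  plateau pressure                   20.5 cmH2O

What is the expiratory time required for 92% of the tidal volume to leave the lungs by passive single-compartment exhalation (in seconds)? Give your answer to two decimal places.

Flow: 38 L/min ÷ 60 = 0.6333 L/s.
Vt = flow × Ti = 0.6333 L/s × 0.82 s × 1000 mL/L = 519.31 mL.
R = (PIP − Pplat)/V̇ = (35.5 − 20.5) / 0.6333 = 15.0/0.6333 = 23.685 cmH2O·s/L.
C = Vt/(Pplat − PEEP) = 519.31 / (20.5 − 6) = 519.31/14.5 = 35.814 mL/cmH2O.
τ = R × C = 23.685 × 0.03581 L/cmH2O = 0.8482 s.
t = −τ·ln(1 − 0.92) = −0.8482·ln(0.08) = 2.142 s.

2.14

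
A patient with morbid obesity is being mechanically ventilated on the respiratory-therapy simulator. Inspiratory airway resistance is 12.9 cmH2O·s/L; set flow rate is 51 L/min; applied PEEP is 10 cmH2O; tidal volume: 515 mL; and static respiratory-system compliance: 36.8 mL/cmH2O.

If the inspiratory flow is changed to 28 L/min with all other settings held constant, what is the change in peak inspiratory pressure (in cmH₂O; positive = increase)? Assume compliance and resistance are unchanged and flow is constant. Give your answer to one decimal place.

Flow: 51 L/min ÷ 60 = 0.85 L/s.
New flow: 28 L/min ÷ 60 = 0.4667 L/s.
PIP = Vt/C + R·V̇ + PEEP (constant-flow equation of motion).
Only the resistive term changes: ΔPIP = R × ΔV̇ = 12.9 × (0.4667 − 0.85) = 12.9 × -0.3833 = -4.945 cmH2O.

-4.9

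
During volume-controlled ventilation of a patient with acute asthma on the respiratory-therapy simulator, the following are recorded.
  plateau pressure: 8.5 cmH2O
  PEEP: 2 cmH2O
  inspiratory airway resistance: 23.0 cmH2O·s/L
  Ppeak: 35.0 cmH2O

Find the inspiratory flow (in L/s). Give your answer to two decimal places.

1.15

flow = (PIP − Pplat) / Raw = 26.5 / 23.0 = 1.152 L/s.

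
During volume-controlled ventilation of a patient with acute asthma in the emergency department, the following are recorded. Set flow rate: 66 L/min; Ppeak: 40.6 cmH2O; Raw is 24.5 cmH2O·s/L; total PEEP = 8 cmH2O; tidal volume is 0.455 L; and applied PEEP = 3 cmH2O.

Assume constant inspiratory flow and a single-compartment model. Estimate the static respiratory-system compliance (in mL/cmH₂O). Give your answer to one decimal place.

Flow: 66 L/min ÷ 60 = 1.1 L/s.
Total PEEP = 8 cmH2O (set 3 + intrinsic 5); this is the baseline alveolar pressure.
Equation of motion (constant flow): PIP = Vt/C + R·V̇ + PEEP.
Vt/C = PIP − R·V̇ − PEEP = 40.6 − 24.5×1.1 − 8 = 40.6 − 26.95 − 8 = 5.65 cmH2O.
C = Vt / 5.65 = 455 / 5.65 = 80.531 mL/cmH2O.

80.5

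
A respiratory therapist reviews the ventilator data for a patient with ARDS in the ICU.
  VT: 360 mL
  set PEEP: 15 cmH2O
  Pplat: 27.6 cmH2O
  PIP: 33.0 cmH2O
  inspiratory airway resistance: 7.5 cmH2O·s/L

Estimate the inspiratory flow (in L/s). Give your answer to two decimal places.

0.72

flow = (PIP − Pplat) / Raw = 5.4 / 7.5 = 0.72 L/s.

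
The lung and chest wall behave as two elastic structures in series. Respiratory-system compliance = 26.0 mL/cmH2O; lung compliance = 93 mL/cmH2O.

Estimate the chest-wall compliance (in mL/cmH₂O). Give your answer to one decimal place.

1/Ccw = 1/Crs − 1/CL.
1/Ccw = 1/26.0 − 1/93 = 0.02771.
Ccw = 36.088 mL/cmH2O.

36.1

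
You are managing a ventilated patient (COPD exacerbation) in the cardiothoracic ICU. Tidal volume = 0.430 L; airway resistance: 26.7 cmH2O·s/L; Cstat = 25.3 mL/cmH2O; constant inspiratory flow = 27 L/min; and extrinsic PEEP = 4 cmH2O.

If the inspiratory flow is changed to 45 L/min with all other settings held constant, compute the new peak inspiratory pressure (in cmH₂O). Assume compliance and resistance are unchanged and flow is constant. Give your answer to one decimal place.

Flow: 27 L/min ÷ 60 = 0.45 L/s.
New flow: 45 L/min ÷ 60 = 0.75 L/s.
PIP = Vt/C + R·V̇ + PEEP (constant-flow equation of motion).
Only the resistive term changes: ΔPIP = R × ΔV̇ = 26.7 × (0.75 − 0.45) = 26.7 × 0.3 = 8.01 cmH2O.
Original PIP = 430/25.3 + 26.7×0.45 + 4 = 33.011 cmH2O; new PIP = 33.011 + (8.01) = 41.021 cmH2O.

41.0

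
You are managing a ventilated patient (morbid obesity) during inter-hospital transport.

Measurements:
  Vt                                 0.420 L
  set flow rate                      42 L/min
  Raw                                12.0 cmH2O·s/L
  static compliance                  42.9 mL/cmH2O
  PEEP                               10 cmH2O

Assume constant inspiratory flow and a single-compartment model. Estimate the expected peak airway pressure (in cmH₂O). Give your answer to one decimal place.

Flow: 42 L/min ÷ 60 = 0.7 L/s.
Equation of motion (constant flow): PIP = Vt/C + R·V̇ + PEEP.
PIP = 420/42.9 + 12.0×0.7 + 10 = 9.79 + 8.4 + 10 = 28.19 cmH2O.

28.2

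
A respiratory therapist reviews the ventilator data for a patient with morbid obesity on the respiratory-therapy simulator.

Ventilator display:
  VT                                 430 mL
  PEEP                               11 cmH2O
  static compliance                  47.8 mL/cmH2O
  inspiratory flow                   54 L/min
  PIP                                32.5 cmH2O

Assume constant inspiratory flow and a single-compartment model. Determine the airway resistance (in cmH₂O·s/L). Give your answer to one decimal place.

Flow: 54 L/min ÷ 60 = 0.9 L/s.
Equation of motion (constant flow): PIP = Vt/C + R·V̇ + PEEP.
R·V̇ = PIP − Vt/C − PEEP = 32.5 − 430/47.8 − 11 = 32.5 − 8.996 − 11 = 12.504 cmH2O.
R = 12.504 / 0.9 = 13.893 cmH2O·s/L.

13.9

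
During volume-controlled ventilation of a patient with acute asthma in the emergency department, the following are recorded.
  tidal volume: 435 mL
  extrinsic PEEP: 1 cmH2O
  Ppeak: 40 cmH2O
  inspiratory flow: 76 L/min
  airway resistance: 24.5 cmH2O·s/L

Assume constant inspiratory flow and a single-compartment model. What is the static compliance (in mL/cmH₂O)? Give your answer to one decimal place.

54.6

Flow: 76 L/min ÷ 60 = 1.2667 L/s.
Equation of motion (constant flow): PIP = Vt/C + R·V̇ + PEEP.
Vt/C = PIP − R·V̇ − PEEP = 40 − 24.5×1.2667 − 1 = 40 − 31.034 − 1 = 7.966 cmH2O.
C = Vt / 7.966 = 435 / 7.966 = 54.607 mL/cmH2O.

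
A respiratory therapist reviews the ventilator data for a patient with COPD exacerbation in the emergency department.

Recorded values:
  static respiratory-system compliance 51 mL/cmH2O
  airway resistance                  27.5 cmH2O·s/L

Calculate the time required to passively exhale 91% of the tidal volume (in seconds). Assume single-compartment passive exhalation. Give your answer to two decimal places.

3.38

τ = R × C = 27.5 × 51 mL/cmH2O = 27.5 × 0.051 L/cmH2O = 1.403 s.
Exhaled fraction f = 1 − e^(−t/τ) → t = −τ·ln(1 − f) = −1.403·ln(0.09) = 3.378 s.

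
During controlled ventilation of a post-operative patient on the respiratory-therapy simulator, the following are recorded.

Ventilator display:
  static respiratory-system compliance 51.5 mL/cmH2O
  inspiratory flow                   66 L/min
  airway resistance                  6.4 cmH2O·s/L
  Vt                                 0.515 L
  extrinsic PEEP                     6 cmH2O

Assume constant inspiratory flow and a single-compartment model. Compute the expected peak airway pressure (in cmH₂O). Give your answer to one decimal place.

23.0

Flow: 66 L/min ÷ 60 = 1.1 L/s.
Equation of motion (constant flow): PIP = Vt/C + R·V̇ + PEEP.
PIP = 515/51.5 + 6.4×1.1 + 6 = 10.0 + 7.04 + 6 = 23.04 cmH2O.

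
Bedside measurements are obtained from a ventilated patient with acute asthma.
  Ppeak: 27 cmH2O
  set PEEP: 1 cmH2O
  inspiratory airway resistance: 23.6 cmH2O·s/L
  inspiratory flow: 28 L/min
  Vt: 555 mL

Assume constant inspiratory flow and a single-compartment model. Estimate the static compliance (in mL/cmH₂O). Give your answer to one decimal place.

Flow: 28 L/min ÷ 60 = 0.4667 L/s.
Equation of motion (constant flow): PIP = Vt/C + R·V̇ + PEEP.
Vt/C = PIP − R·V̇ − PEEP = 27 − 23.6×0.4667 − 1 = 27 − 11.014 − 1 = 14.986 cmH2O.
C = Vt / 14.986 = 555 / 14.986 = 37.035 mL/cmH2O.

37.0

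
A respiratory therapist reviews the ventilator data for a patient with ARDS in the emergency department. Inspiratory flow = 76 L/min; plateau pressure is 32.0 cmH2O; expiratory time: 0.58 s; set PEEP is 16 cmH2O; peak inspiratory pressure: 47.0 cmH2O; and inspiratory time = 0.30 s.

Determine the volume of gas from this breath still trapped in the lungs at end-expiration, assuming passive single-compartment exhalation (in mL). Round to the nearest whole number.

Flow: 76 L/min ÷ 60 = 1.2667 L/s.
Vt = flow × Ti = 1.2667 L/s × 0.30 s × 1000 mL/L = 380.01 mL.
R = (PIP − Pplat)/V̇ = (47.0 − 32.0) / 1.2667 = 15.0/1.2667 = 11.842 cmH2O·s/L.
C = Vt/(Pplat − PEEP) = 380.01 / (32.0 − 16) = 380.01/16.0 = 23.751 mL/cmH2O.
τ = R × C = 11.842 × 0.02375 L/cmH2O = 0.2812 s.
Fraction remaining = e^(−Te/τ) = e^(−0.58/0.2812) = 0.1271.
Trapped volume = 380.01 × 0.1271 = 48.299 mL.

48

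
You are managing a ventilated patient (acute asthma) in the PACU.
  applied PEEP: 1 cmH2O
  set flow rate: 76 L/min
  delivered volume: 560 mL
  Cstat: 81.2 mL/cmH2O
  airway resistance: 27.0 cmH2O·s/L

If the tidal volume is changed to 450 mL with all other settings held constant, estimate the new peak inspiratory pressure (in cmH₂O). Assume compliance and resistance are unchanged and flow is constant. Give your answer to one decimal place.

Flow: 76 L/min ÷ 60 = 1.2667 L/s.
PIP = Vt/C + R·V̇ + PEEP (constant-flow equation of motion).
Only the elastic term changes: ΔPIP = ΔVt / C = (450 − 560) / 81.2 = -1.355 cmH2O.
Original PIP = 560/81.2 + 27.0×1.2667 + 1 = 42.097 cmH2O; new PIP = 42.097 + (-1.355) = 40.742 cmH2O.

40.7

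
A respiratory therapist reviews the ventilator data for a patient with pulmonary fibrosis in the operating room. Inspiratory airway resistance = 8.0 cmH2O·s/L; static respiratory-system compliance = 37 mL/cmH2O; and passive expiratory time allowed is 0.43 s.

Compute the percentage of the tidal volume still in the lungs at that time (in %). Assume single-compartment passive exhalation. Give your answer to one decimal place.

23.4

τ = R × C = 8.0 × 37 mL/cmH2O = 8.0 × 0.037 L/cmH2O = 0.296 s.
Passive exhalation: V(t)/V₀ = e^(−t/τ) = e^(−0.43/0.296) = 0.2339.
Fraction remaining = 0.2339 → 23.39%.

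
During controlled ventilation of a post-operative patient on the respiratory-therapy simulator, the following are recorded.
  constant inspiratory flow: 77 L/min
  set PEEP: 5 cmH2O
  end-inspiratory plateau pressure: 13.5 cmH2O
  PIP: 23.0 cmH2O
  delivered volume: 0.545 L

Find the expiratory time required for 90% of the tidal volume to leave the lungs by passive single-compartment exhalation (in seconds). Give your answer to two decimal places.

1.09

Flow: 77 L/min ÷ 60 = 1.2833 L/s.
R = (PIP − Pplat)/V̇ = (23.0 − 13.5) / 1.2833 = 9.5/1.2833 = 7.403 cmH2O·s/L.
C = Vt/(Pplat − PEEP) = 545.0 / (13.5 − 5) = 545.0/8.5 = 64.118 mL/cmH2O.
τ = R × C = 7.403 × 0.06412 L/cmH2O = 0.4747 s.
t = −τ·ln(1 − 0.90) = −0.4747·ln(0.1) = 1.093 s.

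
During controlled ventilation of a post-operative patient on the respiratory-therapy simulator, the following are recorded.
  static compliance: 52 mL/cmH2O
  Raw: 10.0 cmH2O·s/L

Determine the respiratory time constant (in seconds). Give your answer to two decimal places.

0.52

τ = R × C = 10.0 × 52 mL/cmH2O = 10.0 × 0.052 L/cmH2O = 0.52 s.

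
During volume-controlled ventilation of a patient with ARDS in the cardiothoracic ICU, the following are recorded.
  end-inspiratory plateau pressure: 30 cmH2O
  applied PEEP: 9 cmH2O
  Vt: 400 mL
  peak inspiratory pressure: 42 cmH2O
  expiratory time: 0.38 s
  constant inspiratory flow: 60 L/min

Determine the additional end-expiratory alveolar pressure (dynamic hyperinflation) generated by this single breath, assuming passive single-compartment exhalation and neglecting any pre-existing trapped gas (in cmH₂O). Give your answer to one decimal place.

4.0

Flow: 60 L/min ÷ 60 = 1 L/s.
R = (PIP − Pplat)/V̇ = (42 − 30) / 1 = 12.0/1 = 12.0 cmH2O·s/L.
C = Vt/(Pplat − PEEP) = 400.0 / (30 − 9) = 400.0/21.0 = 19.048 mL/cmH2O.
τ = R × C = 12.0 × 0.01905 L/cmH2O = 0.2286 s.
Fraction remaining = e^(−Te/τ) = e^(−0.38/0.2286) = 0.1897; trapped volume = 400.0 × 0.1897 = 75.88 mL.
Additional alveolar pressure from trapping ≈ V_trapped / C = 75.88 / 19.048 = 3.984 cmH2O.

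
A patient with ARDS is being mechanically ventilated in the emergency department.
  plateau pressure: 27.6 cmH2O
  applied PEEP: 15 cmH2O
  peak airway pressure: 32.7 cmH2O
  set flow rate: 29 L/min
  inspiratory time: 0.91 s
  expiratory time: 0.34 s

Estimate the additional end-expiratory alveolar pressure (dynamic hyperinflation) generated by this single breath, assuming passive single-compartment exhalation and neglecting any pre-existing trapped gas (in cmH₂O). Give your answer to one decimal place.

5.0

Flow: 29 L/min ÷ 60 = 0.4833 L/s.
Vt = flow × Ti = 0.4833 L/s × 0.91 s × 1000 mL/L = 439.8 mL.
R = (PIP − Pplat)/V̇ = (32.7 − 27.6) / 0.4833 = 5.1/0.4833 = 10.552 cmH2O·s/L.
C = Vt/(Pplat − PEEP) = 439.8 / (27.6 − 15) = 439.8/12.6 = 34.905 mL/cmH2O.
τ = R × C = 10.552 × 0.03491 L/cmH2O = 0.3684 s.
Fraction remaining = e^(−Te/τ) = e^(−0.34/0.3684) = 0.3974; trapped volume = 439.8 × 0.3974 = 174.78 mL.
Additional alveolar pressure from trapping ≈ V_trapped / C = 174.78 / 34.905 = 5.007 cmH2O.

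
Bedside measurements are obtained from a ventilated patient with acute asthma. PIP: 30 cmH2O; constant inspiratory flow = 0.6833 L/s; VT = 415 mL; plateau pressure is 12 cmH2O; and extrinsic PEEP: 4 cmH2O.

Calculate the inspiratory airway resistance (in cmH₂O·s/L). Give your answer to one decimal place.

26.3

Raw = (PIP − Pplat) / flow = (30 − 12) / 0.6833 = 18.0 / 0.6833 = 26.343 cmH2O·s/L.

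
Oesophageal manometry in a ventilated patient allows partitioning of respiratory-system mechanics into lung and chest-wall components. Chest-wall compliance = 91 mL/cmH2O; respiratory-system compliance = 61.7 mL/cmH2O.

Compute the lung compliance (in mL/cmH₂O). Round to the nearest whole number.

1/CL = 1/Crs − 1/Ccw.
1/CL = 1/61.7 − 1/91 = 0.005218.
CL = 191.64 mL/cmH2O.

192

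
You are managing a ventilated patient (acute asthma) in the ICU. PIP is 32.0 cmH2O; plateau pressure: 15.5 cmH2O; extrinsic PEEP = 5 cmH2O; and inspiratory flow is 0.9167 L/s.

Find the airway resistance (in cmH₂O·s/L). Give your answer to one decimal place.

18.0

Raw = (PIP − Pplat) / flow = (32.0 − 15.5) / 0.9167 = 16.5 / 0.9167 = 17.999 cmH2O·s/L.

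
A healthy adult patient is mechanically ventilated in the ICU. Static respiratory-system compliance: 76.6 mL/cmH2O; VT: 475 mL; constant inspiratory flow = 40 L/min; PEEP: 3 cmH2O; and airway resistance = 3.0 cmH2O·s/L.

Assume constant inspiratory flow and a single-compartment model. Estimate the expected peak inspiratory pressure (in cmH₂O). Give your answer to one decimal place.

Flow: 40 L/min ÷ 60 = 0.6667 L/s.
Equation of motion (constant flow): PIP = Vt/C + R·V̇ + PEEP.
PIP = 475/76.6 + 3.0×0.6667 + 3 = 6.201 + 2.0 + 3 = 11.201 cmH2O.

11.2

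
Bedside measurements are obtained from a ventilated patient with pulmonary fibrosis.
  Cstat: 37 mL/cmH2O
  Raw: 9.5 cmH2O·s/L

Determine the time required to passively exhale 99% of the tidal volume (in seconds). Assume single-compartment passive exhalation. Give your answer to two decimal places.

τ = R × C = 9.5 × 37 mL/cmH2O = 9.5 × 0.037 L/cmH2O = 0.3515 s.
Exhaled fraction f = 1 − e^(−t/τ) → t = −τ·ln(1 − f) = −0.3515·ln(0.01) = 1.619 s.

1.62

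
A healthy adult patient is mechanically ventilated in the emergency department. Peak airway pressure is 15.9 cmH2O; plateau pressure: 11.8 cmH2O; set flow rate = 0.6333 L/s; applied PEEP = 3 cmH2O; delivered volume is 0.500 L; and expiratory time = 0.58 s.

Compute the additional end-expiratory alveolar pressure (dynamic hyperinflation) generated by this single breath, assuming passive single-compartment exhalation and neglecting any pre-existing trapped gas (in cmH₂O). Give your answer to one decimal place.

1.8

R = (PIP − Pplat)/V̇ = (15.9 − 11.8) / 0.6333 = 4.1/0.6333 = 6.474 cmH2O·s/L.
C = Vt/(Pplat − PEEP) = 500.0 / (11.8 − 3) = 500.0/8.8 = 56.818 mL/cmH2O.
τ = R × C = 6.474 × 0.05682 L/cmH2O = 0.3679 s.
Fraction remaining = e^(−Te/τ) = e^(−0.58/0.3679) = 0.2067; trapped volume = 500.0 × 0.2067 = 103.35 mL.
Additional alveolar pressure from trapping ≈ V_trapped / C = 103.35 / 56.818 = 1.819 cmH2O.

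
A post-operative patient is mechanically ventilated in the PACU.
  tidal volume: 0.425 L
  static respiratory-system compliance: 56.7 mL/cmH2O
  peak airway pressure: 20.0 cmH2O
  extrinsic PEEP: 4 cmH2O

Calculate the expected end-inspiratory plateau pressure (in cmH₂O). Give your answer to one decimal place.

11.5

Pplat = PEEP + Vt / Cstat = 4 + 425 / 56.7 = 4 + 7.496 = 11.496 cmH2O.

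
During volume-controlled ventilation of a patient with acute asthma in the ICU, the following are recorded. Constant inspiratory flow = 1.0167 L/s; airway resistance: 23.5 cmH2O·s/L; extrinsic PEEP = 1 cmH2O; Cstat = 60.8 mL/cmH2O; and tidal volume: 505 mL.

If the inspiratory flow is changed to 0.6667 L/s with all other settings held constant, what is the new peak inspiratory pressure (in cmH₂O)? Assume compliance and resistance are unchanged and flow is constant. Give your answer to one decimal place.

PIP = Vt/C + R·V̇ + PEEP (constant-flow equation of motion).
Only the resistive term changes: ΔPIP = R × ΔV̇ = 23.5 × (0.6667 − 1.0167) = 23.5 × -0.35 = -8.225 cmH2O.
Original PIP = 505/60.8 + 23.5×1.0167 + 1 = 33.198 cmH2O; new PIP = 33.198 + (-8.225) = 24.973 cmH2O.

25.0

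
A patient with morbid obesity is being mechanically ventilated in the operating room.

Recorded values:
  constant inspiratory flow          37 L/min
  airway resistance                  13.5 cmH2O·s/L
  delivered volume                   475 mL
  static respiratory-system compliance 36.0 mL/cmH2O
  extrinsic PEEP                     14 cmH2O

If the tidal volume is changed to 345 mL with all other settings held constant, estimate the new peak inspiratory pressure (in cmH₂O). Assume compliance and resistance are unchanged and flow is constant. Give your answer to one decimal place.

31.9

Flow: 37 L/min ÷ 60 = 0.6167 L/s.
PIP = Vt/C + R·V̇ + PEEP (constant-flow equation of motion).
Only the elastic term changes: ΔPIP = ΔVt / C = (345 − 475) / 36.0 = -3.611 cmH2O.
Original PIP = 475/36.0 + 13.5×0.6167 + 14 = 35.52 cmH2O; new PIP = 35.52 + (-3.611) = 31.909 cmH2O.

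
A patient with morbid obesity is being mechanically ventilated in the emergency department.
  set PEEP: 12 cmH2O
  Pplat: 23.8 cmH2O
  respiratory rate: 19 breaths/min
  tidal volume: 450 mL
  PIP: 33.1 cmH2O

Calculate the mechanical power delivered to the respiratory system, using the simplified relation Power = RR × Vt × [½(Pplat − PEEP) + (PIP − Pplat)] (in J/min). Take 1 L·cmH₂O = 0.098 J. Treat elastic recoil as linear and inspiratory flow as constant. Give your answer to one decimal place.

12.7

Per-breath work = Vt × [½(Pplat−PEEP) + (PIP−Pplat)] = 0.450 × [0.5×11.8 + 9.3] = 0.450 × 15.2 = 6.84 L·cmH2O.
Power = 19 × 6.84 = 129.96 L·cmH2O/min.
× 0.098 J/(L·cmH2O) → 12.736 J/min.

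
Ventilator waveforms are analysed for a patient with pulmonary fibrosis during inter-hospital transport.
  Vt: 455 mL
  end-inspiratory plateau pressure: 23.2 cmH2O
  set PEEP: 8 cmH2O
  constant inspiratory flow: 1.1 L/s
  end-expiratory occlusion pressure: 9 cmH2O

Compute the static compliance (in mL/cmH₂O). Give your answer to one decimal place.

32.0

End-expiratory occlusion gives total PEEP = 9 cmH2O (intrinsic PEEP = 9 − 8 = 1). Use total PEEP for the elastic gradient.
Cstat = Vt / (Pplat − PEEPtotal) = 455 / (23.2 − 9) = 455 / 14.2 = 32.042 mL/cmH2O.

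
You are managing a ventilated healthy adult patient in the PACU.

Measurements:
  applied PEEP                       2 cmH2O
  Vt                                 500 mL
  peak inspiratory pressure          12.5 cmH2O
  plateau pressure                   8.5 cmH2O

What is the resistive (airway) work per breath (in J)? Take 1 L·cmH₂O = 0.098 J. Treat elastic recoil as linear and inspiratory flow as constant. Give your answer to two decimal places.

With constant inspiratory flow the resistive pressure is constant at PIP − Pplat = 12.5 − 8.5 = 4.0 cmH2O, so resistive work = 4.0 × 0.500 = 2.0 L·cmH2O.
× 0.098 J/(L·cmH2O) → 0.196 J.

0.20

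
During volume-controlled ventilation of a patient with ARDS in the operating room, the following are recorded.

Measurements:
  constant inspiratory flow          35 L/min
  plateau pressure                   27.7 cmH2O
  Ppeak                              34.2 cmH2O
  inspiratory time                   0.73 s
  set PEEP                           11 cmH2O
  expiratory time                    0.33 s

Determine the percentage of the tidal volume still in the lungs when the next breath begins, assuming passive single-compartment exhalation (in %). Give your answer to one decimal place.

31.3

Flow: 35 L/min ÷ 60 = 0.5833 L/s.
Vt = flow × Ti = 0.5833 L/s × 0.73 s × 1000 mL/L = 425.81 mL.
R = (PIP − Pplat)/V̇ = (34.2 − 27.7) / 0.5833 = 6.5/0.5833 = 11.143 cmH2O·s/L.
C = Vt/(Pplat − PEEP) = 425.81 / (27.7 − 11) = 425.81/16.7 = 25.498 mL/cmH2O.
τ = R × C = 11.143 × 0.0255 L/cmH2O = 0.2841 s.
Fraction remaining at end-expiration = e^(−Te/τ) = e^(−0.33/0.2841) = 0.313 → 31.3%.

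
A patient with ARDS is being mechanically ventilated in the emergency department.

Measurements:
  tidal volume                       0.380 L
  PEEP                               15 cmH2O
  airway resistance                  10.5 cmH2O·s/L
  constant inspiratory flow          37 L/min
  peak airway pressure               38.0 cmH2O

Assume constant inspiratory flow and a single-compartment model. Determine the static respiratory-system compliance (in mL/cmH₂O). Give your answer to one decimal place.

Flow: 37 L/min ÷ 60 = 0.6167 L/s.
Equation of motion (constant flow): PIP = Vt/C + R·V̇ + PEEP.
Vt/C = PIP − R·V̇ − PEEP = 38.0 − 10.5×0.6167 − 15 = 38.0 − 6.475 − 15 = 16.525 cmH2O.
C = Vt / 16.525 = 380 / 16.525 = 22.995 mL/cmH2O.

23.0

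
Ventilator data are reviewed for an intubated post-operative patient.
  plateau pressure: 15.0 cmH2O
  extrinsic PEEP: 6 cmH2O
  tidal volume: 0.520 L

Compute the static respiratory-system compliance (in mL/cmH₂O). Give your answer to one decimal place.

57.8

Cstat = Vt / (Pplat − PEEP) = 520 / (15.0 − 6) = 520 / 9.0 = 57.778 mL/cmH2O.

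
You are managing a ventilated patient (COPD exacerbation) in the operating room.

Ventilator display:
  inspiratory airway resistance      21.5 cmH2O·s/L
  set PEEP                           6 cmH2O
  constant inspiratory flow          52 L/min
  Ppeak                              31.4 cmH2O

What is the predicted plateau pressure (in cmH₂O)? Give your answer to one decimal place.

12.8

Flow: 52 L/min ÷ 60 = 0.8667 L/s.
Pplat = PIP − Raw × flow = 31.4 − 21.5 × 0.8667 = 31.4 − 18.634 = 12.766 cmH2O.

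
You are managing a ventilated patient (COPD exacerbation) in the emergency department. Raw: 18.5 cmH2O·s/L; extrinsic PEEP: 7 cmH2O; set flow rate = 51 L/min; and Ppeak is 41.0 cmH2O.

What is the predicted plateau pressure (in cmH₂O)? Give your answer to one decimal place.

25.3

Flow: 51 L/min ÷ 60 = 0.85 L/s.
Pplat = PIP − Raw × flow = 41.0 − 18.5 × 0.85 = 41.0 − 15.725 = 25.275 cmH2O.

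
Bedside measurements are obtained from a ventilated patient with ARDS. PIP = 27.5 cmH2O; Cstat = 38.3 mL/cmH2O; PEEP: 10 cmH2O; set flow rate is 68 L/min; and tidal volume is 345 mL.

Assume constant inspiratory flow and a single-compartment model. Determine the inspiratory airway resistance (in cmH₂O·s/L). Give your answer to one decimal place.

7.5

Flow: 68 L/min ÷ 60 = 1.1333 L/s.
Equation of motion (constant flow): PIP = Vt/C + R·V̇ + PEEP.
R·V̇ = PIP − Vt/C − PEEP = 27.5 − 345/38.3 − 10 = 27.5 − 9.008 − 10 = 8.492 cmH2O.
R = 8.492 / 1.1333 = 7.493 cmH2O·s/L.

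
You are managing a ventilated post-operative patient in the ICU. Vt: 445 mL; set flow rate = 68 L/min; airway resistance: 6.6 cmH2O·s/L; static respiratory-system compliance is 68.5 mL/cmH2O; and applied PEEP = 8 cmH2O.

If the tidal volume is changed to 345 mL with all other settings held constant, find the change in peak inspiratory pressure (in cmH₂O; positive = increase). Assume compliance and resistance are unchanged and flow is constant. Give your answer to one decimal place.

PIP = Vt/C + R·V̇ + PEEP (constant-flow equation of motion).
Only the elastic term changes: ΔPIP = ΔVt / C = (345 − 445) / 68.5 = -1.46 cmH2O.

-1.5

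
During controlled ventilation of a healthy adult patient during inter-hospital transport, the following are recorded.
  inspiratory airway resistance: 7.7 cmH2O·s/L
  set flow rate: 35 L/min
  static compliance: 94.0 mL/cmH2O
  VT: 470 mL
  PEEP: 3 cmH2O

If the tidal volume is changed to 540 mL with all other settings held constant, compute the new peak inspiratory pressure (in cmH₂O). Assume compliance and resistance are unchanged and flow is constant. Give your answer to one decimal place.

13.2

Flow: 35 L/min ÷ 60 = 0.5833 L/s.
PIP = Vt/C + R·V̇ + PEEP (constant-flow equation of motion).
Only the elastic term changes: ΔPIP = ΔVt / C = (540 − 470) / 94.0 = 0.7447 cmH2O.
Original PIP = 470/94.0 + 7.7×0.5833 + 3 = 12.491 cmH2O; new PIP = 12.491 + (0.7447) = 13.236 cmH2O.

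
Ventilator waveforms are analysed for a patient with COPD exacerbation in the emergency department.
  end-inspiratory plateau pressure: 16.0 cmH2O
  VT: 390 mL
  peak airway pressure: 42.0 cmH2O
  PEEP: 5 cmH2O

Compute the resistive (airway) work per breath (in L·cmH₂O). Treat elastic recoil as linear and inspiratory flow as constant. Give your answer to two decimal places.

10.14

With constant inspiratory flow the resistive pressure is constant at PIP − Pplat = 42.0 − 16.0 = 26.0 cmH2O, so resistive work = 26.0 × 0.390 = 10.14 L·cmH2O.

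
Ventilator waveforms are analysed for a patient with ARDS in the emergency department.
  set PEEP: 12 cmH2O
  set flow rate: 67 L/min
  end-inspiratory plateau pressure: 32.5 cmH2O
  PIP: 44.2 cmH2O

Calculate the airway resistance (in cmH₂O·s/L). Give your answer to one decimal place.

Flow: 67 L/min ÷ 60 = 1.1167 L/s.
Raw = (PIP − Pplat) / flow = (44.2 − 32.5) / 1.1167 = 11.7 / 1.1167 = 10.477 cmH2O·s/L.

10.5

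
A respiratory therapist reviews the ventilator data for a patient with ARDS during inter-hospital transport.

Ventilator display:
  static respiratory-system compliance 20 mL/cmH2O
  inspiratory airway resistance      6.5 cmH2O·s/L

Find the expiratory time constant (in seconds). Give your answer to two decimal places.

τ = R × C = 6.5 × 20 mL/cmH2O = 6.5 × 0.020 L/cmH2O = 0.13 s.

0.13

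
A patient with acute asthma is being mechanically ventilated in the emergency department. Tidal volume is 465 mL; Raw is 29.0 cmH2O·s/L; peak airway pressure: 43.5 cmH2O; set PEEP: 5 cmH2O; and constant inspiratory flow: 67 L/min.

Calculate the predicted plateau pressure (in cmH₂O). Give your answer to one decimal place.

11.1

Flow: 67 L/min ÷ 60 = 1.1167 L/s.
Pplat = PIP − Raw × flow = 43.5 − 29.0 × 1.1167 = 43.5 − 32.384 = 11.116 cmH2O.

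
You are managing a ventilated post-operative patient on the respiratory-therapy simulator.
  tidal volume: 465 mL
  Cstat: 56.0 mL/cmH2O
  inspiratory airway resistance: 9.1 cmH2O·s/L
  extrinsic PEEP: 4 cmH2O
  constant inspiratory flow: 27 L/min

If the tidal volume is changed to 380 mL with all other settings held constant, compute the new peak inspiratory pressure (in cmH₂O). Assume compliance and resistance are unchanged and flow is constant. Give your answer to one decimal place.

Flow: 27 L/min ÷ 60 = 0.45 L/s.
PIP = Vt/C + R·V̇ + PEEP (constant-flow equation of motion).
Only the elastic term changes: ΔPIP = ΔVt / C = (380 − 465) / 56.0 = -1.518 cmH2O.
Original PIP = 465/56.0 + 9.1×0.45 + 4 = 16.399 cmH2O; new PIP = 16.399 + (-1.518) = 14.881 cmH2O.

14.9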